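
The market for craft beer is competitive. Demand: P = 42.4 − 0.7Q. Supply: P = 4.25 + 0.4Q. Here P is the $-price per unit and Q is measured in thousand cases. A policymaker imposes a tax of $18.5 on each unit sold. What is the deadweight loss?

$155.57 thousand

Competitive equilibrium: 42.4 − 0.7Q = 4.25 + 0.4Q → Q* = 34.6818, P* = 18.1227.
With the tax, the buyer price exceeds the seller price by 18.5: (42.4 − 0.7Q) − (4.25 + 0.4Q) = 18.5 → Q' = 17.8636.
ΔQ = 34.6818 − 17.8636 = 16.8182; the wedge equals the tax, 18.5.
The triangle = ½ × 16.8182 × 18.5 = $155.57 thousand.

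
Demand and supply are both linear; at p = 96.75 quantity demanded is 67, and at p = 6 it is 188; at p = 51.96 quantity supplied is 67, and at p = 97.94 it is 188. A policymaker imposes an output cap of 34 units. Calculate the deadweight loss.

2981.03

Demand slope = (6 − 96.75)/(188 − 67) = −0.75, so p = 147 − 0.75q.
Supply slope = (97.94 − 51.96)/(188 − 67) = 0.38, so p = 26.5 + 0.38q.
Competitive equilibrium: 147 − 0.75q = 26.5 + 0.38q → q* = 106.6372, p* = 67.0221.
At q = 34: demand price = 147 − 0.75·34 = 121.5; supply price = 26.5 + 0.38·34 = 39.42.
Δq = 106.6372 − 34 = 72.6372; wedge = 121.5 − 39.42 = 82.08.
Welfare loss = ½ × 72.6372 × 82.08 = 2981.03.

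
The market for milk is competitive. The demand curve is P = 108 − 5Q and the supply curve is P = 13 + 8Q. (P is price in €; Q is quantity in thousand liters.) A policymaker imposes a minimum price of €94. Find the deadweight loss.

€132.08 thousand

Competitive equilibrium: 108 − 5Q = 13 + 8Q → Q* = 7.3077, P* = 71.4615.
At the floor P = 94, quantity demanded = (108 − 94)/5 = 2.8.
Sellers' marginal cost at Q' = 2.8: 13 + 8·2.8 = 35.4.
ΔQ = 7.3077 − 2.8 = 4.5077; wedge = 94 − 35.4 = 58.6.
Welfare loss = ½ × 4.5077 × 58.6 = €132.08 thousand.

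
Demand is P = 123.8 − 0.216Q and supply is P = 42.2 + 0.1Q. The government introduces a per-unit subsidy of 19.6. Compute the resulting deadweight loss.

607.85

Competitive equilibrium: 123.8 − 0.216Q = 42.2 + 0.1Q → Q* = 258.2278, P* = 68.0228.
The subsidy lowers effective supply by 19.6: P = 22.6 + 0.1Q.
New quantity: 123.8 − 0.216Q = 22.6 + 0.1Q → Q' = 320.2532.
Overproduction ΔQ = 320.2532 − 258.2278 = 62.0254; wedge = subsidy = 19.6.
Deadweight loss = ½ × 62.0254 × 19.6 = 607.85.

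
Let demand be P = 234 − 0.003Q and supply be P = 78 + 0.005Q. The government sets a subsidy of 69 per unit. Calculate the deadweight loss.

297562.50

Competitive equilibrium: 234 − 0.003Q = 78 + 0.005Q → Q* = 19500, P* = 175.5.
The subsidy lowers effective supply by 69: P = 9 + 0.005Q.
New quantity: 234 − 0.003Q = 9 + 0.005Q → Q' = 28125.
Overproduction ΔQ = 28125 − 19500 = 8625; wedge = subsidy = 69.
DWL = ½ × 8625 × 69 = 297562.50.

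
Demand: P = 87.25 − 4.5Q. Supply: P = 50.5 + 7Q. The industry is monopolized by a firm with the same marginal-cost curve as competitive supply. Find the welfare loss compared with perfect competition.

4.64

Competitive equilibrium: 87.25 − 4.5Q = 50.5 + 7Q → Q* = 3.1957, P* = 72.8696.
Marginal revenue: MR = 87.25 − 9Q. Set MR = MC: 87.25 − 9Q = 50.5 + 7Q → Q_m = 2.2969.
Price P_m = 87.25 − 4.5·2.2969 = 76.914; MC(Q_m) = 50.5 + 7·2.2969 = 66.5783.
Competitive Q* = 3.1957, so ΔQ = 0.8988; wedge = 76.914 − 66.5783 = 10.3357.
The triangle = ½ × 0.8988 × 10.3357 = 4.64.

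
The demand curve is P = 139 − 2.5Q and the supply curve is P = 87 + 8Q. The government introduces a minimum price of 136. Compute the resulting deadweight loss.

73.92

Competitive equilibrium: 139 − 2.5Q = 87 + 8Q → Q* = 4.9524, P* = 126.619.
At the floor P = 136, quantity demanded = (139 − 136)/2.5 = 1.2.
Sellers' marginal cost at Q' = 1.2: 87 + 8·1.2 = 96.6.
ΔQ = 4.9524 − 1.2 = 3.7524; wedge = 136 − 96.6 = 39.4.
DWL = ½ × 3.7524 × 39.4 = 73.92.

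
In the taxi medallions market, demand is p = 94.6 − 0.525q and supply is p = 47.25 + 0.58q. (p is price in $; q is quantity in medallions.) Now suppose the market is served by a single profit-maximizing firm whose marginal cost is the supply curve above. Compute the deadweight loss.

Competitive equilibrium: 94.6 − 0.525q = 47.25 + 0.58q → q* = 42.8507, p* = 72.1034.
Marginal revenue: MR = 94.6 − 1.05q. Set MR = MC: 94.6 − 1.05q = 47.25 + 0.58q → q_m = 29.0491.
Price p_m = 94.6 − 0.525·29.0491 = 79.3492; MC(q_m) = 47.25 + 0.58·29.0491 = 64.0985.
Competitive q* = 42.8507, so Δq = 13.8016; wedge = 79.3492 − 64.0985 = 15.2507.
Welfare loss = ½ × 13.8016 × 15.2507 = $105.24.

$105.24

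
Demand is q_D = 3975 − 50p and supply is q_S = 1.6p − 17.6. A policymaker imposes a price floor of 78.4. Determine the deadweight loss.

845.47

In inverse form: demand p = 79.5 − 0.02q, supply p = 11 + 0.625q.
Competitive equilibrium: 79.5 − 0.02q = 11 + 0.625q → q* = 106.2016, p* = 77.376.
At the floor p = 78.4, quantity demanded = (79.5 − 78.4)/0.02 = 55.
Sellers' marginal cost at q' = 55: 11 + 0.625·55 = 45.375.
Δq = 106.2016 − 55 = 51.2016; wedge = 78.4 − 45.375 = 33.025.
DWL = ½ × 51.2016 × 33.025 = 845.47.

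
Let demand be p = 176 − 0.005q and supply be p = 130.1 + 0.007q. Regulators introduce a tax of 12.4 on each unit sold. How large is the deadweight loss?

Competitive equilibrium: 176 − 0.005q = 130.1 + 0.007q → q* = 3825, p* = 156.875.
With the tax, the buyer price exceeds the seller price by 12.4: (176 − 0.005q) − (130.1 + 0.007q) = 12.4 → q' = 2791.6667.
Δq = 3825 − 2791.6667 = 1033.3333; the wedge equals the tax, 12.4.
Deadweight loss = ½ × 1033.3333 × 12.4 = 6406.67.

6406.67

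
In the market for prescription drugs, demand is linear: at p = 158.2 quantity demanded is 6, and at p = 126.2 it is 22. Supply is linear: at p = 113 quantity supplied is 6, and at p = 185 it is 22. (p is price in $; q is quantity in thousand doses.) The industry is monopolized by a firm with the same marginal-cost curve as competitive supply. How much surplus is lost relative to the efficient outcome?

$30.19 thousand

Demand slope = (126.2 − 158.2)/(22 − 6) = −2, so p = 170.2 − 2q.
Supply slope = (185 − 113)/(22 − 6) = 4.5, so p = 86 + 4.5q.
Competitive equilibrium: 170.2 − 2q = 86 + 4.5q → q* = 12.9538, p* = 144.2923.
Marginal revenue: MR = 170.2 − 4q. Set MR = MC: 170.2 − 4q = 86 + 4.5q → q_m = 9.9059.
Price p_m = 170.2 − 2·9.9059 = 150.3882; MC(q_m) = 86 + 4.5·9.9059 = 130.5766.
Competitive q* = 12.9538, so Δq = 3.0479; wedge = 150.3882 − 130.5766 = 19.8116.
Deadweight loss = ½ × 3.0479 × 19.8116 = $30.19 thousand.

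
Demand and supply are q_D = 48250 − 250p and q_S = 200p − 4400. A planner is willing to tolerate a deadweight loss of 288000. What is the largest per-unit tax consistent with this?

72

In inverse form: demand p = 193 − 0.004q, supply p = 22 + 0.005q.
Competitive equilibrium: 193 − 0.004q = 22 + 0.005q → q* = 19000, p* = 117.
A tax t gives Δq = t/0.009 and wedge t, so DWL = t²/0.018.
t²/0.018 = 288000 → t² = 5184 → t = 72.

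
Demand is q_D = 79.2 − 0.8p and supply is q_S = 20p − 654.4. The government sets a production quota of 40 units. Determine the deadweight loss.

78.43

In inverse form: demand p = 99 − 1.25q, supply p = 32.72 + 0.05q.
Competitive equilibrium: 99 − 1.25q = 32.72 + 0.05q → q* = 50.9846, p* = 35.2692.
At q = 40: demand price = 99 − 1.25·40 = 49; supply price = 32.72 + 0.05·40 = 34.72.
Δq = 50.9846 − 40 = 10.9846; wedge = 49 − 34.72 = 14.28.
The triangle = ½ × 10.9846 × 14.28 = 78.43.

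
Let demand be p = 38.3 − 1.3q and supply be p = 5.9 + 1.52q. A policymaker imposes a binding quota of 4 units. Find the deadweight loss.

79.09

Competitive equilibrium: 38.3 − 1.3q = 5.9 + 1.52q → q* = 11.4894, p* = 23.3638.
At q = 4: demand price = 38.3 − 1.3·4 = 33.1; supply price = 5.9 + 1.52·4 = 11.98.
Δq = 11.4894 − 4 = 7.4894; wedge = 33.1 − 11.98 = 21.12.
The triangle = ½ × 7.4894 × 21.12 = 79.09.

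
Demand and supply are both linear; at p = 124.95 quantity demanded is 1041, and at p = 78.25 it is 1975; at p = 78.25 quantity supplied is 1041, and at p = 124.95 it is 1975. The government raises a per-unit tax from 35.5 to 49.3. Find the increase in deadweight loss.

Demand slope = (78.25 − 124.95)/(1975 − 1041) = −0.05, so p = 177 − 0.05q.
Supply slope = (124.95 − 78.25)/(1975 − 1041) = 0.05, so p = 26.2 + 0.05q.
Competitive equilibrium: 177 − 0.05q = 26.2 + 0.05q → q* = 1508, p* = 101.6.
For a per-unit tax t: Δq = t/0.1, so DWL = ½·t·(t/0.1) = t²/0.2.
At t = 35.5: DWL = 6301.25. At t = 49.3: DWL = 12152.45.
Increase = 12152.45 − 6301.25 = 5851.20.

5851.20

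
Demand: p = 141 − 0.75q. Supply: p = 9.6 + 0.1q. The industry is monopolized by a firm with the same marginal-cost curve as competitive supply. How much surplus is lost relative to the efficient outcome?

Competitive equilibrium: 141 − 0.75q = 9.6 + 0.1q → q* = 154.5882, p* = 25.0588.
Marginal revenue: MR = 141 − 1.5q. Set MR = MC: 141 − 1.5q = 9.6 + 0.1q → q_m = 82.125.
Price p_m = 141 − 0.75·82.125 = 79.4063; MC(q_m) = 9.6 + 0.1·82.125 = 17.8125.
Competitive q* = 154.5882, so Δq = 72.4632; wedge = 79.4063 − 17.8125 = 61.5938.
Welfare loss = ½ × 72.4632 × 61.5938 = 2231.64.

2231.64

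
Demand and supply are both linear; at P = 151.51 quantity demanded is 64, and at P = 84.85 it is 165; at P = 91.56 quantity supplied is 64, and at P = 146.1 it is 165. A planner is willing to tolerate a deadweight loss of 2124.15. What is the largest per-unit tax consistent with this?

Demand slope = (84.85 − 151.51)/(165 − 64) = −0.66, so P = 193.75 − 0.66Q.
Supply slope = (146.1 − 91.56)/(165 − 64) = 0.54, so P = 57 + 0.54Q.
Competitive equilibrium: 193.75 − 0.66Q = 57 + 0.54Q → Q* = 113.9583, P* = 118.5375.
A tax t gives ΔQ = t/1.2 and wedge t, so DWL = t²/2.4.
t²/2.4 = 2124.15 → t² = 5097.96 → t = 71.4.

71.4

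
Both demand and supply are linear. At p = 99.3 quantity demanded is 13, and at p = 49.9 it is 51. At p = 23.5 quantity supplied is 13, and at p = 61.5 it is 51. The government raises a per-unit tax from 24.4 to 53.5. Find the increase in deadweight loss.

492.80

Demand slope = (49.9 − 99.3)/(51 − 13) = −1.3, so p = 116.2 − 1.3q.
Supply slope = (61.5 − 23.5)/(51 − 13) = 1, so p = 10.5 + q.
Competitive equilibrium: 116.2 − 1.3q = 10.5 + q → q* = 45.9565, p* = 56.4565.
For a per-unit tax t: Δq = t/2.3, so DWL = ½·t·(t/2.3) = t²/4.6.
At t = 24.4: DWL = 129.426. At t = 53.5: DWL = 622.228.
Increase = 622.228 − 129.426 = 492.80.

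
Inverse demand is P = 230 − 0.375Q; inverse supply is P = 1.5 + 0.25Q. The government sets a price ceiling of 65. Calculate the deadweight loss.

Competitive equilibrium: 230 − 0.375Q = 1.5 + 0.25Q → Q* = 365.6, P* = 92.9.
At the ceiling P = 65, quantity supplied = (65 − 1.5)/0.25 = 254.
Willingness to pay at Q' = 254: 230 − 0.375·254 = 134.75.
ΔQ = 365.6 − 254 = 111.6; wedge = 134.75 − 65 = 69.75.
Welfare loss = ½ × 111.6 × 69.75 = 3892.05.

3892.05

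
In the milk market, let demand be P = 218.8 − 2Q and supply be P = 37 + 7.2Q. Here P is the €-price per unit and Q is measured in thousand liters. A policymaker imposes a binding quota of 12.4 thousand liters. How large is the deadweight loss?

Competitive equilibrium: 218.8 − 2Q = 37 + 7.2Q → Q* = 19.7609, P* = 179.2783.
At Q = 12.4: demand price = 218.8 − 2·12.4 = 194; supply price = 37 + 7.2·12.4 = 126.28.
ΔQ = 19.7609 − 12.4 = 7.3609; wedge = 194 − 126.28 = 67.72.
Deadweight loss = ½ × 7.3609 × 67.72 = €249.24 thousand.

€249.24 thousand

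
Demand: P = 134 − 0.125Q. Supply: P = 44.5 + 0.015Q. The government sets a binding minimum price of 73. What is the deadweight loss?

Competitive equilibrium: 134 − 0.125Q = 44.5 + 0.015Q → Q* = 639.2857, P* = 54.0893.
At the floor P = 73, quantity demanded = (134 − 73)/0.125 = 488.
Sellers' marginal cost at Q' = 488: 44.5 + 0.015·488 = 51.82.
ΔQ = 639.2857 − 488 = 151.2857; wedge = 73 − 51.82 = 21.18.
Welfare loss = ½ × 151.2857 × 21.18 = 1602.12.

1602.12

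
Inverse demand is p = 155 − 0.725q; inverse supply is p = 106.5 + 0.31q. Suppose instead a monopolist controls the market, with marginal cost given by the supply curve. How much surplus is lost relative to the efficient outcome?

192.83

Competitive equilibrium: 155 − 0.725q = 106.5 + 0.31q → q* = 46.8599, p* = 121.0266.
Marginal revenue: MR = 155 − 1.45q. Set MR = MC: 155 − 1.45q = 106.5 + 0.31q → q_m = 27.5568.
Price p_m = 155 − 0.725·27.5568 = 135.0213; MC(q_m) = 106.5 + 0.31·27.5568 = 115.0426.
Competitive q* = 46.8599, so Δq = 19.3031; wedge = 135.0213 − 115.0426 = 19.9787.
Deadweight loss = ½ × 19.3031 × 19.9787 = 192.83.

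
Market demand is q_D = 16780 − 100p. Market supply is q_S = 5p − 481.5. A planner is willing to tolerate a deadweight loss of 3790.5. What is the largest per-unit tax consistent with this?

In inverse form: demand p = 167.8 − 0.01q, supply p = 96.3 + 0.2q.
Competitive equilibrium: 167.8 − 0.01q = 96.3 + 0.2q → q* = 340.4762, p* = 164.3952.
A tax t gives Δq = t/0.21 and wedge t, so DWL = t²/0.42.
t²/0.42 = 3790.5 → t² = 1592.01 → t = 39.9.

39.9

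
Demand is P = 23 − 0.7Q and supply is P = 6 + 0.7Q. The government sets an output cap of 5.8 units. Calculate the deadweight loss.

28.16

Competitive equilibrium: 23 − 0.7Q = 6 + 0.7Q → Q* = 12.1429, P* = 14.5.
At Q = 5.8: demand price = 23 − 0.7·5.8 = 18.94; supply price = 6 + 0.7·5.8 = 10.06.
ΔQ = 12.1429 − 5.8 = 6.3429; wedge = 18.94 − 10.06 = 8.88.
DWL = ½ × 6.3429 × 8.88 = 28.16.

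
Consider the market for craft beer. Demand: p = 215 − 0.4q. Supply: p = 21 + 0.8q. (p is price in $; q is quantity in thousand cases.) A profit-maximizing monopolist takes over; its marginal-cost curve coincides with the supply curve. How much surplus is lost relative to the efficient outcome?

$980.10 thousand

Competitive equilibrium: 215 − 0.4q = 21 + 0.8q → q* = 161.6667, p* = 150.3333.
Marginal revenue: MR = 215 − 0.8q. Set MR = MC: 215 − 0.8q = 21 + 0.8q → q_m = 121.25.
Price p_m = 215 − 0.4·121.25 = 166.5; MC(q_m) = 21 + 0.8·121.25 = 118.
Competitive q* = 161.6667, so Δq = 40.4167; wedge = 166.5 − 118 = 48.5.
Welfare loss = ½ × 40.4167 × 48.5 = $980.10 thousand.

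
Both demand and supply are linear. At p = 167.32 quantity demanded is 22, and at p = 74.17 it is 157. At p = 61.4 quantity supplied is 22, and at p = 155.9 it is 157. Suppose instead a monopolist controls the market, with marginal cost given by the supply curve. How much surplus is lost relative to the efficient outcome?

737.55

Demand slope = (74.17 − 167.32)/(157 − 22) = −0.69, so p = 182.5 − 0.69q.
Supply slope = (155.9 − 61.4)/(157 − 22) = 0.7, so p = 46 + 0.7q.
Competitive equilibrium: 182.5 − 0.69q = 46 + 0.7q → q* = 98.2014, p* = 114.741.
Marginal revenue: MR = 182.5 − 1.38q. Set MR = MC: 182.5 − 1.38q = 46 + 0.7q → q_m = 65.625.
Price p_m = 182.5 − 0.69·65.625 = 137.2188; MC(q_m) = 46 + 0.7·65.625 = 91.9375.
Competitive q* = 98.2014, so Δq = 32.5764; wedge = 137.2188 − 91.9375 = 45.2813.
The triangle = ½ × 32.5764 × 45.2813 = 737.55.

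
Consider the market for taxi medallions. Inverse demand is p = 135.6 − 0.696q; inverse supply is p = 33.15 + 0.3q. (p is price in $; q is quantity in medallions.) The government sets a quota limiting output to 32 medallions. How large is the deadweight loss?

Competitive equilibrium: 135.6 − 0.696q = 33.15 + 0.3q → q* = 102.8614, p* = 64.0084.
At q = 32: demand price = 135.6 − 0.696·32 = 113.328; supply price = 33.15 + 0.3·32 = 42.75.
Δq = 102.8614 − 32 = 70.8614; wedge = 113.328 − 42.75 = 70.578.
DWL = ½ × 70.8614 × 70.578 = $2500.63.

$2500.63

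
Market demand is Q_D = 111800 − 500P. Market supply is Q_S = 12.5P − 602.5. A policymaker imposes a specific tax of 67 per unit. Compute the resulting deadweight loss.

27371.95

In inverse form: demand P = 223.6 − 0.002Q, supply P = 48.2 + 0.08Q.
Competitive equilibrium: 223.6 − 0.002Q = 48.2 + 0.08Q → Q* = 2139.0244, P* = 219.322.
With the tax, the buyer price exceeds the seller price by 67: (223.6 − 0.002Q) − (48.2 + 0.08Q) = 67 → Q' = 1321.9512.
ΔQ = 2139.0244 − 1321.9512 = 817.0732; the wedge equals the tax, 67.
Deadweight loss = ½ × 817.0732 × 67 = 27371.95.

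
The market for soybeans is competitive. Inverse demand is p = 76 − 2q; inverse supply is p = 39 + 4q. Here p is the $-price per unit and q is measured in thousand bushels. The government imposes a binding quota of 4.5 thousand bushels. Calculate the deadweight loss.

$8.33 thousand

Competitive equilibrium: 76 − 2q = 39 + 4q → q* = 6.1667, p* = 63.6667.
At q = 4.5: demand price = 76 − 2·4.5 = 67; supply price = 39 + 4·4.5 = 57.
Δq = 6.1667 − 4.5 = 1.6667; wedge = 67 − 57 = 10.
The triangle = ½ × 1.6667 × 10 = $8.33 thousand.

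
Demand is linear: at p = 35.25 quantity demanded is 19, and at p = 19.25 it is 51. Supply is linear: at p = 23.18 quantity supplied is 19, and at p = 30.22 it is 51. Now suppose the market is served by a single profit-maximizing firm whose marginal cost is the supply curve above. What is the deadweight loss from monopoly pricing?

Demand slope = (19.25 − 35.25)/(51 − 19) = −0.5, so p = 44.75 − 0.5q.
Supply slope = (30.22 − 23.18)/(51 − 19) = 0.22, so p = 19 + 0.22q.
Competitive equilibrium: 44.75 − 0.5q = 19 + 0.22q → q* = 35.7639, p* = 26.8681.
Marginal revenue: MR = 44.75 − q. Set MR = MC: 44.75 − q = 19 + 0.22q → q_m = 21.1066.
Price p_m = 44.75 − 0.5·21.1066 = 34.1967; MC(q_m) = 19 + 0.22·21.1066 = 23.6435.
Competitive q* = 35.7639, so Δq = 14.6573; wedge = 34.1967 − 23.6435 = 10.5532.
DWL = ½ × 14.6573 × 10.5532 = 77.34.

77.34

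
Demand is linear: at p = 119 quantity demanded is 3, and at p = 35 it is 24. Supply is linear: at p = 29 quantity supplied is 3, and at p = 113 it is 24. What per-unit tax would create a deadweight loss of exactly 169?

Demand slope = (35 − 119)/(24 − 3) = −4, so p = 131 − 4q.
Supply slope = (113 − 29)/(24 − 3) = 4, so p = 17 + 4q.
Competitive equilibrium: 131 − 4q = 17 + 4q → q* = 14.25, p* = 74.
A tax t gives Δq = t/8 and wedge t, so DWL = t²/16.
t²/16 = 169 → t² = 2704 → t = 52.

52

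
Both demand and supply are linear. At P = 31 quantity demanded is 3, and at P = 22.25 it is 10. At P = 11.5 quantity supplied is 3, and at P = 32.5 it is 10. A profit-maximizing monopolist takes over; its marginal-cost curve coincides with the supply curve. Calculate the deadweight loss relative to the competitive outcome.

6.32

Demand slope = (22.25 − 31)/(10 − 3) = −1.25, so P = 34.75 − 1.25Q.
Supply slope = (32.5 − 11.5)/(10 − 3) = 3, so P = 2.5 + 3Q.
Competitive equilibrium: 34.75 − 1.25Q = 2.5 + 3Q → Q* = 7.5882, P* = 25.2647.
Marginal revenue: MR = 34.75 − 2.5Q. Set MR = MC: 34.75 − 2.5Q = 2.5 + 3Q → Q_m = 5.8636.
Price P_m = 34.75 − 1.25·5.8636 = 27.4205; MC(Q_m) = 2.5 + 3·5.8636 = 20.0908.
Competitive Q* = 7.5882, so ΔQ = 1.7246; wedge = 27.4205 − 20.0908 = 7.3297.
The triangle = ½ × 1.7246 × 7.3297 = 6.32.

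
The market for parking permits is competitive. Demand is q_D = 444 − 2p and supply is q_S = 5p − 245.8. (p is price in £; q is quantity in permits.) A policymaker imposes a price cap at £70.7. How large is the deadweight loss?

£6783.22

In inverse form: demand p = 222 − 0.5q, supply p = 49.16 + 0.2q.
Competitive equilibrium: 222 − 0.5q = 49.16 + 0.2q → q* = 246.9143, p* = 98.5429.
At the ceiling p = 70.7, quantity supplied = (70.7 − 49.16)/0.2 = 107.7.
Willingness to pay at q' = 107.7: 222 − 0.5·107.7 = 168.15.
Δq = 246.9143 − 107.7 = 139.2143; wedge = 168.15 − 70.7 = 97.45.
Deadweight loss = ½ × 139.2143 × 97.45 = £6783.22.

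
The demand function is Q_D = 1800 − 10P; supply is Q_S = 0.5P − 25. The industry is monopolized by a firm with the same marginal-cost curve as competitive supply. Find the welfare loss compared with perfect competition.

8.31

In inverse form: demand P = 180 − 0.1Q, supply P = 50 + 2Q.
Competitive equilibrium: 180 − 0.1Q = 50 + 2Q → Q* = 61.9048, P* = 173.8095.
Marginal revenue: MR = 180 − 0.2Q. Set MR = MC: 180 − 0.2Q = 50 + 2Q → Q_m = 59.0909.
Price P_m = 180 − 0.1·59.0909 = 174.0909; MC(Q_m) = 50 + 2·59.0909 = 168.1818.
Competitive Q* = 61.9048, so ΔQ = 2.8139; wedge = 174.0909 − 168.1818 = 5.9091.
The triangle = ½ × 2.8139 × 5.9091 = 8.31.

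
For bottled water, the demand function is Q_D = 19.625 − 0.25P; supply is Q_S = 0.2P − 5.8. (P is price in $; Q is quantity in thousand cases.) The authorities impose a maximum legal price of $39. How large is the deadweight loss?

In inverse form: demand P = 78.5 − 4Q, supply P = 29 + 5Q.
Competitive equilibrium: 78.5 − 4Q = 29 + 5Q → Q* = 5.5, P* = 56.5.
At the ceiling P = 39, quantity supplied = (39 − 29)/5 = 2.
Willingness to pay at Q' = 2: 78.5 − 4·2 = 70.5.
ΔQ = 5.5 − 2 = 3.5; wedge = 70.5 − 39 = 31.5.
The triangle = ½ × 3.5 × 31.5 = $55.125 thousand.

$55.125 thousand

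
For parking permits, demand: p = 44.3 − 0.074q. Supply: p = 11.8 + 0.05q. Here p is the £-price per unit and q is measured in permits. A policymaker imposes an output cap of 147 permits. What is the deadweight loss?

Competitive equilibrium: 44.3 − 0.074q = 11.8 + 0.05q → q* = 262.0968, p* = 24.9048.
At q = 147: demand price = 44.3 − 0.074·147 = 33.422; supply price = 11.8 + 0.05·147 = 19.15.
Δq = 262.0968 − 147 = 115.0968; wedge = 33.422 − 19.15 = 14.272.
Welfare loss = ½ × 115.0968 × 14.272 = £821.33.

£821.33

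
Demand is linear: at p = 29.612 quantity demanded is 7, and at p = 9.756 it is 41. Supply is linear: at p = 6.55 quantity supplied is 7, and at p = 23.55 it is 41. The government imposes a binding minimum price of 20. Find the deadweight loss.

12.57

Demand slope = (9.756 − 29.612)/(41 − 7) = −0.584, so p = 33.7 − 0.584q.
Supply slope = (23.55 − 6.55)/(41 − 7) = 0.5, so p = 3.05 + 0.5q.
Competitive equilibrium: 33.7 − 0.584q = 3.05 + 0.5q → q* = 28.2749, p* = 17.1875.
At the floor p = 20, quantity demanded = (33.7 − 20)/0.584 = 23.4589.
Sellers' marginal cost at q' = 23.4589: 3.05 + 0.5·23.4589 = 14.7795.
Δq = 28.2749 − 23.4589 = 4.816; wedge = 20 − 14.7795 = 5.2205.
Welfare loss = ½ × 4.816 × 5.2205 = 12.57.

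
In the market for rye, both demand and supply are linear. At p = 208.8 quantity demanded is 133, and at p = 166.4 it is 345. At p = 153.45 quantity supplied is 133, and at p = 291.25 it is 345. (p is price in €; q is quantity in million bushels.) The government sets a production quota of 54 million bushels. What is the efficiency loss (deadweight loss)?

€8827.21 million

Demand slope = (166.4 − 208.8)/(345 − 133) = −0.2, so p = 235.4 − 0.2q.
Supply slope = (291.25 − 153.45)/(345 − 133) = 0.65, so p = 67 + 0.65q.
Competitive equilibrium: 235.4 − 0.2q = 67 + 0.65q → q* = 198.11765, p* = 195.77647.
At q = 54: demand price = 235.4 − 0.2·54 = 224.6; supply price = 67 + 0.65·54 = 102.1.
Δq = 198.11765 − 54 = 144.11765; wedge = 224.6 − 102.1 = 122.5.
DWL = ½ × 144.11765 × 122.5 = €8827.21 million.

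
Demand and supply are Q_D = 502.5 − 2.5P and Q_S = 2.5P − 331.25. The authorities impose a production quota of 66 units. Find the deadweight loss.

154.06

In inverse form: demand P = 201 − 0.4Q, supply P = 132.5 + 0.4Q.
Competitive equilibrium: 201 − 0.4Q = 132.5 + 0.4Q → Q* = 85.625, P* = 166.75.
At Q = 66: demand price = 201 − 0.4·66 = 174.6; supply price = 132.5 + 0.4·66 = 158.9.
ΔQ = 85.625 − 66 = 19.625; wedge = 174.6 − 158.9 = 15.7.
Deadweight loss = ½ × 19.625 × 15.7 = 154.06.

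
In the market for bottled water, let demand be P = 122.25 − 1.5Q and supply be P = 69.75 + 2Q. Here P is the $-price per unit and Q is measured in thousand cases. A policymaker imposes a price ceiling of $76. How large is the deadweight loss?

$246.78 thousand

Competitive equilibrium: 122.25 − 1.5Q = 69.75 + 2Q → Q* = 15, P* = 99.75.
At the ceiling P = 76, quantity supplied = (76 − 69.75)/2 = 3.125.
Willingness to pay at Q' = 3.125: 122.25 − 1.5·3.125 = 117.5625.
ΔQ = 15 − 3.125 = 11.875; wedge = 117.5625 − 76 = 41.5625.
Deadweight loss = ½ × 11.875 × 41.5625 = $246.78 thousand.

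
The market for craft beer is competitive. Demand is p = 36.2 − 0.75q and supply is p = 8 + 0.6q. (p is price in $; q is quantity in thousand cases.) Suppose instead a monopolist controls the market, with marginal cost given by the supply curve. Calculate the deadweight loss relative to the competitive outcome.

$37.57 thousand

Competitive equilibrium: 36.2 − 0.75q = 8 + 0.6q → q* = 20.8889, p* = 20.5333.
Marginal revenue: MR = 36.2 − 1.5q. Set MR = MC: 36.2 − 1.5q = 8 + 0.6q → q_m = 13.4286.
Price p_m = 36.2 − 0.75·13.4286 = 26.1286; MC(q_m) = 8 + 0.6·13.4286 = 16.0572.
Competitive q* = 20.8889, so Δq = 7.4603; wedge = 26.1286 − 16.0572 = 10.0714.
DWL = ½ × 7.4603 × 10.0714 = $37.57 thousand.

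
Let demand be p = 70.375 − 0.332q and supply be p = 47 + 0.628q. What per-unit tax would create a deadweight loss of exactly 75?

12

Competitive equilibrium: 70.375 − 0.332q = 47 + 0.628q → q* = 24.349, p* = 62.2911.
A tax t gives Δq = t/0.96 and wedge t, so DWL = t²/1.92.
t²/1.92 = 75 → t² = 144 → t = 12.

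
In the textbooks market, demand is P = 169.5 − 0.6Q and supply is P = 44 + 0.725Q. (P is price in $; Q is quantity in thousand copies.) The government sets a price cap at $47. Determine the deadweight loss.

$5435.52 thousand

Competitive equilibrium: 169.5 − 0.6Q = 44 + 0.725Q → Q* = 94.71698, P* = 112.66981.
At the ceiling P = 47, quantity supplied = (47 − 44)/0.725 = 4.13793.
Willingness to pay at Q' = 4.13793: 169.5 − 0.6·4.13793 = 167.01724.
ΔQ = 94.71698 − 4.13793 = 90.57905; wedge = 167.01724 − 47 = 120.01724.
Welfare loss = ½ × 90.57905 × 120.01724 = $5435.52 thousand.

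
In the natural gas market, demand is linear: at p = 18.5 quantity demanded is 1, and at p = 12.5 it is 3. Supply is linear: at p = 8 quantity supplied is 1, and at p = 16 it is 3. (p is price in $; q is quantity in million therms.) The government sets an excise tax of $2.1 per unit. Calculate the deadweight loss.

Demand slope = (12.5 − 18.5)/(3 − 1) = −3, so p = 21.5 − 3q.
Supply slope = (16 − 8)/(3 − 1) = 4, so p = 4 + 4q.
Competitive equilibrium: 21.5 − 3q = 4 + 4q → q* = 2.5, p* = 14.
With the tax, the buyer price exceeds the seller price by 2.1: (21.5 − 3q) − (4 + 4q) = 2.1 → q' = 2.2.
Δq = 2.5 − 2.2 = 0.3; the wedge equals the tax, 2.1.
Deadweight loss = ½ × 0.3 × 2.1 = $0.315 million.

$0.315 million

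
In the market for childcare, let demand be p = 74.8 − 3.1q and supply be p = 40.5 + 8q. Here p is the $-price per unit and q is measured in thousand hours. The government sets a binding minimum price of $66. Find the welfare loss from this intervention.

$0.35 thousand

Competitive equilibrium: 74.8 − 3.1q = 40.5 + 8q → q* = 3.0901, p* = 65.2207.
At the floor p = 66, quantity demanded = (74.8 − 66)/3.1 = 2.8387.
Sellers' marginal cost at q' = 2.8387: 40.5 + 8·2.8387 = 63.2096.
Δq = 3.0901 − 2.8387 = 0.2514; wedge = 66 − 63.2096 = 2.7904.
Welfare loss = ½ × 0.2514 × 2.7904 = $0.35 thousand.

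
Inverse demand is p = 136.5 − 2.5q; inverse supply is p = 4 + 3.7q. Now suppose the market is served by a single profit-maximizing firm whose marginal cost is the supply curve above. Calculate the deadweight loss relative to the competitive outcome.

Competitive equilibrium: 136.5 − 2.5q = 4 + 3.7q → q* = 21.371, p* = 83.0726.
Marginal revenue: MR = 136.5 − 5q. Set MR = MC: 136.5 − 5q = 4 + 3.7q → q_m = 15.2299.
Price p_m = 136.5 − 2.5·15.2299 = 98.4253; MC(q_m) = 4 + 3.7·15.2299 = 60.3506.
Competitive q* = 21.371, so Δq = 6.1411; wedge = 98.4253 − 60.3506 = 38.0747.
DWL = ½ × 6.1411 × 38.0747 = 116.91.

116.91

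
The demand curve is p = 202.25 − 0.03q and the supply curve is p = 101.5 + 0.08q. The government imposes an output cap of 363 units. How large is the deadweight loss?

Competitive equilibrium: 202.25 − 0.03q = 101.5 + 0.08q → q* = 915.9091, p* = 174.7727.
At q = 363: demand price = 202.25 − 0.03·363 = 191.36; supply price = 101.5 + 0.08·363 = 130.54.
Δq = 915.9091 − 363 = 552.9091; wedge = 191.36 − 130.54 = 60.82.
Deadweight loss = ½ × 552.9091 × 60.82 = 16813.97.

16813.97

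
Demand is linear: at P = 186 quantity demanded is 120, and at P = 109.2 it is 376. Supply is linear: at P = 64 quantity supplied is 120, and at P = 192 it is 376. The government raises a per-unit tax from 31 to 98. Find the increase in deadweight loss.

Demand slope = (109.2 − 186)/(376 − 120) = −0.3, so P = 222 − 0.3Q.
Supply slope = (192 − 64)/(376 − 120) = 0.5, so P = 4 + 0.5Q.
Competitive equilibrium: 222 − 0.3Q = 4 + 0.5Q → Q* = 272.5, P* = 140.25.
For a per-unit tax t: ΔQ = t/0.8, so DWL = ½·t·(t/0.8) = t²/1.6.
At t = 31: DWL = 600.625. At t = 98: DWL = 6002.5.
Increase = 6002.5 − 600.625 = 5401.875.

5401.875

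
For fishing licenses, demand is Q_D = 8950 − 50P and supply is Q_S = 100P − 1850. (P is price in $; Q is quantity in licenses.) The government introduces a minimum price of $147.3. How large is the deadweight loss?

$212628.375

In inverse form: demand P = 179 − 0.02Q, supply P = 18.5 + 0.01Q.
Competitive equilibrium: 179 − 0.02Q = 18.5 + 0.01Q → Q* = 5350, P* = 72.
At the floor P = 147.3, quantity demanded = (179 − 147.3)/0.02 = 1585.
Sellers' marginal cost at Q' = 1585: 18.5 + 0.01·1585 = 34.35.
ΔQ = 5350 − 1585 = 3765; wedge = 147.3 − 34.35 = 112.95.
Welfare loss = ½ × 3765 × 112.95 = $212628.375.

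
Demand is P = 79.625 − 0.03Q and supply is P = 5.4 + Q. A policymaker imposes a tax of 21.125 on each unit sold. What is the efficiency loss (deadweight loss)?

216.63

Competitive equilibrium: 79.625 − 0.03Q = 5.4 + Q → Q* = 72.0631, P* = 77.4631.
With the tax, the buyer price exceeds the seller price by 21.125: (79.625 − 0.03Q) − (5.4 + Q) = 21.125 → Q' = 51.5534.
ΔQ = 72.0631 − 51.5534 = 20.5097; the wedge equals the tax, 21.125.
DWL = ½ × 20.5097 × 21.125 = 216.63.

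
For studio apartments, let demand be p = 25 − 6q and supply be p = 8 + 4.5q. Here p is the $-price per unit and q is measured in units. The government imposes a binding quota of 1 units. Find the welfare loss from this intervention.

Competitive equilibrium: 25 − 6q = 8 + 4.5q → q* = 1.619, p* = 15.2857.
At q = 1: demand price = 25 − 6·1 = 19; supply price = 8 + 4.5·1 = 12.5.
Δq = 1.619 − 1 = 0.619; wedge = 19 − 12.5 = 6.5.
Deadweight loss = ½ × 0.619 × 6.5 = $2.01.

$2.01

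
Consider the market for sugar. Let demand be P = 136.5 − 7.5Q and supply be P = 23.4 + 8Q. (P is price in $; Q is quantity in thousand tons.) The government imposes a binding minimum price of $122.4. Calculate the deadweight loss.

$227.40 thousand

Competitive equilibrium: 136.5 − 7.5Q = 23.4 + 8Q → Q* = 7.2968, P* = 81.7742.
At the floor P = 122.4, quantity demanded = (136.5 − 122.4)/7.5 = 1.88.
Sellers' marginal cost at Q' = 1.88: 23.4 + 8·1.88 = 38.44.
ΔQ = 7.2968 − 1.88 = 5.4168; wedge = 122.4 − 38.44 = 83.96.
Welfare loss = ½ × 5.4168 × 83.96 = $227.40 thousand.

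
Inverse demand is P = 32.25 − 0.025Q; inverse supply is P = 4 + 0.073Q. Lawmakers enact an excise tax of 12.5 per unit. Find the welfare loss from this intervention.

797.19

Competitive equilibrium: 32.25 − 0.025Q = 4 + 0.073Q → Q* = 288.2653, P* = 25.0434.
With the tax, the buyer price exceeds the seller price by 12.5: (32.25 − 0.025Q) − (4 + 0.073Q) = 12.5 → Q' = 160.7143.
ΔQ = 288.2653 − 160.7143 = 127.551; the wedge equals the tax, 12.5.
DWL = ½ × 127.551 × 12.5 = 797.19.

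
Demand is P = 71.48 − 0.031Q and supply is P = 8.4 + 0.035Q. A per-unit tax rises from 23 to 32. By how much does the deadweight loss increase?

Competitive equilibrium: 71.48 − 0.031Q = 8.4 + 0.035Q → Q* = 955.7576, P* = 41.8515.
For a per-unit tax t: ΔQ = t/0.066, so DWL = ½·t·(t/0.066) = t²/0.132.
At t = 23: DWL = 4007.576. At t = 32: DWL = 7757.576.
Increase = 7757.576 − 4007.576 = 3750.

3750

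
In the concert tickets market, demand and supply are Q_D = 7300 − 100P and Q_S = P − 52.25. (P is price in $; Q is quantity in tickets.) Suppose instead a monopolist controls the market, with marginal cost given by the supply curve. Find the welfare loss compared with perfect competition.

In inverse form: demand P = 73 − 0.01Q, supply P = 52.25 + Q.
Competitive equilibrium: 73 − 0.01Q = 52.25 + Q → Q* = 20.5446, P* = 72.7946.
Marginal revenue: MR = 73 − 0.02Q. Set MR = MC: 73 − 0.02Q = 52.25 + Q → Q_m = 20.3431.
Price P_m = 73 − 0.01·20.3431 = 72.7966; MC(Q_m) = 52.25 + 1·20.3431 = 72.5931.
Competitive Q* = 20.5446, so ΔQ = 0.2015; wedge = 72.7966 − 72.5931 = 0.2035.
Deadweight loss = ½ × 0.2015 × 0.2035 = $0.02.

$0.02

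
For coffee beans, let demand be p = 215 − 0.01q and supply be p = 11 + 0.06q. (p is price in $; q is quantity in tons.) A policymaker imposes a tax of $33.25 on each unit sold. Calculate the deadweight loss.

Competitive equilibrium: 215 − 0.01q = 11 + 0.06q → q* = 2914.2857, p* = 185.8571.
With the tax, the buyer price exceeds the seller price by 33.25: (215 − 0.01q) − (11 + 0.06q) = 33.25 → q' = 2439.2857.
Δq = 2914.2857 − 2439.2857 = 475; the wedge equals the tax, 33.25.
DWL = ½ × 475 × 33.25 = $7896.875.

$7896.875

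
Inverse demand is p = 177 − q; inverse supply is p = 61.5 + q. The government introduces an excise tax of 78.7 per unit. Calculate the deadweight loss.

Competitive equilibrium: 177 − q = 61.5 + q → q* = 57.75, p* = 119.25.
With the tax, the buyer price exceeds the seller price by 78.7: (177 − q) − (61.5 + q) = 78.7 → q' = 18.4.
Δq = 57.75 − 18.4 = 39.35; the wedge equals the tax, 78.7.
The triangle = ½ × 39.35 × 78.7 = 1548.42.

1548.42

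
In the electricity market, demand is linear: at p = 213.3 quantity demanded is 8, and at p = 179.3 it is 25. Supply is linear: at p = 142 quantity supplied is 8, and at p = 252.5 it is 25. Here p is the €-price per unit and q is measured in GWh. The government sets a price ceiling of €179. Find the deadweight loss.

€30.89

Demand slope = (179.3 − 213.3)/(25 − 8) = −2, so p = 229.3 − 2q.
Supply slope = (252.5 − 142)/(25 − 8) = 6.5, so p = 90 + 6.5q.
Competitive equilibrium: 229.3 − 2q = 90 + 6.5q → q* = 16.3882, p* = 196.5235.
At the ceiling p = 179, quantity supplied = (179 − 90)/6.5 = 13.6923.
Willingness to pay at q' = 13.6923: 229.3 − 2·13.6923 = 201.9154.
Δq = 16.3882 − 13.6923 = 2.6959; wedge = 201.9154 − 179 = 22.9154.
Deadweight loss = ½ × 2.6959 × 22.9154 = €30.89.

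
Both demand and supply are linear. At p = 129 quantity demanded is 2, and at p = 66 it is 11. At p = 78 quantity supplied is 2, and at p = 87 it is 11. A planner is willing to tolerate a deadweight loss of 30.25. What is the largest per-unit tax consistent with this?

Demand slope = (66 − 129)/(11 − 2) = −7, so p = 143 − 7q.
Supply slope = (87 − 78)/(11 − 2) = 1, so p = 76 + q.
Competitive equilibrium: 143 − 7q = 76 + q → q* = 8.375, p* = 84.375.
A tax t gives Δq = t/8 and wedge t, so DWL = t²/16.
t²/16 = 30.25 → t² = 484 → t = 22.

22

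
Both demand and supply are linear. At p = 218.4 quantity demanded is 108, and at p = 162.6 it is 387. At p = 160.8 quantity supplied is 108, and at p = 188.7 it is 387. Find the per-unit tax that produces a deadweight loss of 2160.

Demand slope = (162.6 − 218.4)/(387 − 108) = −0.2, so p = 240 − 0.2q.
Supply slope = (188.7 − 160.8)/(387 − 108) = 0.1, so p = 150 + 0.1q.
Competitive equilibrium: 240 − 0.2q = 150 + 0.1q → q* = 300, p* = 180.
A tax t gives Δq = t/0.3 and wedge t, so DWL = t²/0.6.
t²/0.6 = 2160 → t² = 1296 → t = 36.

36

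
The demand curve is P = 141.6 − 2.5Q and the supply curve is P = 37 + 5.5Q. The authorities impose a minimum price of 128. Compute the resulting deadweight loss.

Competitive equilibrium: 141.6 − 2.5Q = 37 + 5.5Q → Q* = 13.075, P* = 108.9125.
At the floor P = 128, quantity demanded = (141.6 − 128)/2.5 = 5.44.
Sellers' marginal cost at Q' = 5.44: 37 + 5.5·5.44 = 66.92.
ΔQ = 13.075 − 5.44 = 7.635; wedge = 128 − 66.92 = 61.08.
Deadweight loss = ½ × 7.635 × 61.08 = 233.17.

233.17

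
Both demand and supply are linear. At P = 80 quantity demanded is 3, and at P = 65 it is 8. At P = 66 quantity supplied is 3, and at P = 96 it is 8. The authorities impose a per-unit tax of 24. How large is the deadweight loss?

32

Demand slope = (65 − 80)/(8 − 3) = −3, so P = 89 − 3Q.
Supply slope = (96 − 66)/(8 − 3) = 6, so P = 48 + 6Q.
Competitive equilibrium: 89 − 3Q = 48 + 6Q → Q* = 4.5556, P* = 75.3333.
With the tax, the buyer price exceeds the seller price by 24: (89 − 3Q) − (48 + 6Q) = 24 → Q' = 1.8889.
ΔQ = 4.5556 − 1.8889 = 2.6667; the wedge equals the tax, 24.
DWL = ½ × 2.6667 × 24 = 32.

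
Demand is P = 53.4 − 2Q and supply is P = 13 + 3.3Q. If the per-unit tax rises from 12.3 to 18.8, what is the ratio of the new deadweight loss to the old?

Competitive equilibrium: 53.4 − 2Q = 13 + 3.3Q → Q* = 7.6226, P* = 38.1547.
For a per-unit tax t: ΔQ = t/5.3, so DWL = ½·t·(t/5.3) = t²/10.6.
At t = 12.3: DWL = 14.273. At t = 18.8: DWL = 33.343.
Ratio = (18.8/12.3)² = 2.336.

2.336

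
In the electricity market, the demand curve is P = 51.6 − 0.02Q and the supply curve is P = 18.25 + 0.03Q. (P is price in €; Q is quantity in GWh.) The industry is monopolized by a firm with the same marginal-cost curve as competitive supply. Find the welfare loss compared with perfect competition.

€907.94

Competitive equilibrium: 51.6 − 0.02Q = 18.25 + 0.03Q → Q* = 667, P* = 38.26.
Marginal revenue: MR = 51.6 − 0.04Q. Set MR = MC: 51.6 − 0.04Q = 18.25 + 0.03Q → Q_m = 476.42857.
Price P_m = 51.6 − 0.02·476.42857 = 42.07143; MC(Q_m) = 18.25 + 0.03·476.42857 = 32.54286.
Competitive Q* = 667, so ΔQ = 190.57143; wedge = 42.07143 − 32.54286 = 9.52857.
Deadweight loss = ½ × 190.57143 × 9.52857 = €907.94.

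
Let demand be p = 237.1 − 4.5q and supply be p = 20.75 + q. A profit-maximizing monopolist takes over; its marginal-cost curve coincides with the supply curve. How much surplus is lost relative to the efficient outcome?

Competitive equilibrium: 237.1 − 4.5q = 20.75 + q → q* = 39.3364, p* = 60.0864.
Marginal revenue: MR = 237.1 − 9q. Set MR = MC: 237.1 − 9q = 20.75 + q → q_m = 21.635.
Price p_m = 237.1 − 4.5·21.635 = 139.7425; MC(q_m) = 20.75 + 1·21.635 = 42.385.
Competitive q* = 39.3364, so Δq = 17.7014; wedge = 139.7425 − 42.385 = 97.3575.
Welfare loss = ½ × 17.7014 × 97.3575 = 861.68.

861.68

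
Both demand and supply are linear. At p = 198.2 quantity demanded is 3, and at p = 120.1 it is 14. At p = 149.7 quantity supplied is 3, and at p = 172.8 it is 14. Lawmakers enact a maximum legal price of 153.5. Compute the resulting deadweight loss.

Demand slope = (120.1 − 198.2)/(14 − 3) = −7.1, so p = 219.5 − 7.1q.
Supply slope = (172.8 − 149.7)/(14 − 3) = 2.1, so p = 143.4 + 2.1q.
Competitive equilibrium: 219.5 − 7.1q = 143.4 + 2.1q → q* = 8.2717, p* = 160.7707.
At the ceiling p = 153.5, quantity supplied = (153.5 − 143.4)/2.1 = 4.8095.
Willingness to pay at q' = 4.8095: 219.5 − 7.1·4.8095 = 185.3526.
Δq = 8.2717 − 4.8095 = 3.4622; wedge = 185.3526 − 153.5 = 31.8526.
The triangle = ½ × 3.4622 × 31.8526 = 55.14.

55.14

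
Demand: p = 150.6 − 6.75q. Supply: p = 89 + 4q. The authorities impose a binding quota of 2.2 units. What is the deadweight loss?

66.99

Competitive equilibrium: 150.6 − 6.75q = 89 + 4q → q* = 5.7302, p* = 111.9209.
At q = 2.2: demand price = 150.6 − 6.75·2.2 = 135.75; supply price = 89 + 4·2.2 = 97.8.
Δq = 5.7302 − 2.2 = 3.5302; wedge = 135.75 − 97.8 = 37.95.
Deadweight loss = ½ × 3.5302 × 37.95 = 66.99.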